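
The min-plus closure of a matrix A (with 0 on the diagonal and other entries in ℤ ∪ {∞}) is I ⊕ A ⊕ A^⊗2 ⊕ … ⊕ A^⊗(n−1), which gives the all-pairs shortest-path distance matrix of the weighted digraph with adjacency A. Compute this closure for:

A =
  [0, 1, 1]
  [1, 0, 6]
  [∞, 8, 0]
Closure =
  [0, 1, 1]
  [1, 0, 2]
  [9, 8, 0]

This is the Floyd-Warshall all-pairs shortest-path computation. For each intermediate vertex k = 0, 1, …, 2, update dist[i][j] ← min(dist[i][j], dist[i][k] + dist[k][j]). The final matrix gives, for each (i, j), the minimum total weight of any directed path from i to j (possibly empty when i = j).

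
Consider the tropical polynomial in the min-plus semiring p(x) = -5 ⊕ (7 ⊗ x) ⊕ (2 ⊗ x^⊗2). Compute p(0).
p(0) = -5

A tropical monomial a ⊗ x^⊗i evaluates to a + i · x. Evaluating each term at x = 0:
  Term 0 contributes -5 + 0 · 0 = -5
  Term 1 contributes 7 + 1 · 0 = 7
  Term 2 contributes 2 + 2 · 0 = 2
p(0) = ⊕ of these = min[-5, 7, 2] = -5.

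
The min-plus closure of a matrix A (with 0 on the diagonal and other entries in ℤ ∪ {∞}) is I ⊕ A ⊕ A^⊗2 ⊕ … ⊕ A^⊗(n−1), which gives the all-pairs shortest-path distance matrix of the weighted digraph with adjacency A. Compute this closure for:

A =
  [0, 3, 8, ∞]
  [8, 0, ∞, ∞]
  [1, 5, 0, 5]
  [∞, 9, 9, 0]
Closure =
  [0, 3, 8, 13]
  [8, 0, 16, 21]
  [1, 4, 0, 5]
  [10, 9, 9, 0]

This is the Floyd-Warshall all-pairs shortest-path computation. For each intermediate vertex k = 0, 1, …, 3, update dist[i][j] ← min(dist[i][j], dist[i][k] + dist[k][j]). The final matrix gives, for each (i, j), the minimum total weight of any directed path from i to j (possibly empty when i = j).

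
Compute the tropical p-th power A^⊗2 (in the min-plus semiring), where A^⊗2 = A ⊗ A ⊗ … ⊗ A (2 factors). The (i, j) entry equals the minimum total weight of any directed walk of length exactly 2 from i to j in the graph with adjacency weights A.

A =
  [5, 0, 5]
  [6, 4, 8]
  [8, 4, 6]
A^⊗2 =
  [6, 4, 8]
  [10, 6, 11]
  [10, 8, 12]

Each entry (A^⊗2)_ij equals the minimum over all length-2 walks i = v_0 → v_1 → … → v_2 = j of Σ_t A[v_t][v_{t+1}]. For example, for (i, j) = (0, 2) we minimise over 3 possible intermediate vertex sequences; the minimum is 8, attained along the walk 0 → 1 → 2.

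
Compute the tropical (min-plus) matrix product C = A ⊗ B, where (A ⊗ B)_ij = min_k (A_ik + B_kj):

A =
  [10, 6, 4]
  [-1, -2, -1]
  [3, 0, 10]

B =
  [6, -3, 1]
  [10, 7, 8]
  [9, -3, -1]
A ⊗ B =
  [13, 1, 3]
  [5, -4, -2]
  [9, 0, 4]

Apply the min-plus product entry-by-entry:
  C[0][0] = min over k of (A[0][0] + B[0][0] = 10 + 6 = 16, A[0][1] + B[1][0] = 6 + 10 = 16, A[0][2] + B[2][0] = 4 + 9 = 13) = 13 (attained at k = 2)
  C[0][1] = min over k of (A[0][0] + B[0][1] = 10 + -3 = 7, A[0][1] + B[1][1] = 6 + 7 = 13, A[0][2] + B[2][1] = 4 + -3 = 1) = 1 (attained at k = 2)
  C[0][2] = min over k of (A[0][0] + B[0][2] = 10 + 1 = 11, A[0][1] + B[1][2] = 6 + 8 = 14, A[0][2] + B[2][2] = 4 + -1 = 3) = 3 (attained at k = 2)
  C[1][0] = min over k of (A[1][0] + B[0][0] = -1 + 6 = 5, A[1][1] + B[1][0] = -2 + 10 = 8, A[1][2] + B[2][0] = -1 + 9 = 8) = 5 (attained at k = 0)
  C[1][1] = min over k of (A[1][0] + B[0][1] = -1 + -3 = -4, A[1][1] + B[1][1] = -2 + 7 = 5, A[1][2] + B[2][1] = -1 + -3 = -4) = -4 (attained at k = 0)
  C[1][2] = min over k of (A[1][0] + B[0][2] = -1 + 1 = 0, A[1][1] + B[1][2] = -2 + 8 = 6, A[1][2] + B[2][2] = -1 + -1 = -2) = -2 (attained at k = 2)
  C[2][0] = min over k of (A[2][0] + B[0][0] = 3 + 6 = 9, A[2][1] + B[1][0] = 0 + 10 = 10, A[2][2] + B[2][0] = 10 + 9 = 19) = 9 (attained at k = 0)
  C[2][1] = min over k of (A[2][0] + B[0][1] = 3 + -3 = 0, A[2][1] + B[1][1] = 0 + 7 = 7, A[2][2] + B[2][1] = 10 + -3 = 7) = 0 (attained at k = 0)
  C[2][2] = min over k of (A[2][0] + B[0][2] = 3 + 1 = 4, A[2][1] + B[1][2] = 0 + 8 = 8, A[2][2] + B[2][2] = 10 + -1 = 9) = 4 (attained at k = 0)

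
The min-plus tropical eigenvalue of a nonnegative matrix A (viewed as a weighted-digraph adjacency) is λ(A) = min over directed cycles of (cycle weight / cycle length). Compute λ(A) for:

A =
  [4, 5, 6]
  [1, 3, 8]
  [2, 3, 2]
λ(A) = 2

Enumerate directed cycles and compute their means (weight / length). Sample:
  cycle 0 → 0: weight = 4, length = 1, mean = 4/1 ≈ 4.000
  cycle 1 → 1: weight = 3, length = 1, mean = 3/1 ≈ 3.000
  cycle 2 → 2: weight = 2, length = 1, mean = 2/1 ≈ 2.000
  cycle 0 → 1 → 0: weight = 6, length = 2, mean = 6/2 ≈ 3.000
  cycle 0 → 2 → 0: weight = 8, length = 2, mean = 8/2 ≈ 4.000
  cycle 1 → 0 → 1: weight = 6, length = 2, mean = 6/2 ≈ 3.000
Minimum mean = 2.000, attained e.g. along the cycle 2 → 2 with weight 2 and length 1. So λ(A) = 2/1 = 2.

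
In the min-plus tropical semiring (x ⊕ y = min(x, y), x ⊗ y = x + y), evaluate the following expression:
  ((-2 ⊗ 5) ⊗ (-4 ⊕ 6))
((-2 ⊗ 5) ⊗ (-4 ⊕ 6)) = -1

Expand innermost to outermost. Recall ⊕ takes the minimum of its arguments and ⊗ takes their sum. Working out the expression ((-2 ⊗ 5) ⊗ (-4 ⊕ 6)) gives -1.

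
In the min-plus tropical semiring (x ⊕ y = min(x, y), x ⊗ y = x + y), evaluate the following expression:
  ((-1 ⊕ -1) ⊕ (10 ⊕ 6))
((-1 ⊕ -1) ⊕ (10 ⊕ 6)) = -1

Expand innermost to outermost. Recall ⊕ takes the minimum of its arguments and ⊗ takes their sum. Working out the expression ((-1 ⊕ -1) ⊕ (10 ⊕ 6)) gives -1.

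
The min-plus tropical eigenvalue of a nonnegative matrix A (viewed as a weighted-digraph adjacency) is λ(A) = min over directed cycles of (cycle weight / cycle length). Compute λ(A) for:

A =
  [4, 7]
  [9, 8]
λ(A) = 4

Enumerate directed cycles and compute their means (weight / length). Sample:
  cycle 0 → 0: weight = 4, length = 1, mean = 4/1 ≈ 4.000
  cycle 1 → 1: weight = 8, length = 1, mean = 8/1 ≈ 8.000
  cycle 0 → 1 → 0: weight = 16, length = 2, mean = 16/2 ≈ 8.000
  cycle 1 → 0 → 1: weight = 16, length = 2, mean = 16/2 ≈ 8.000
Minimum mean = 4.000, attained e.g. along the cycle 0 → 0 with weight 4 and length 1. So λ(A) = 4/1 = 4.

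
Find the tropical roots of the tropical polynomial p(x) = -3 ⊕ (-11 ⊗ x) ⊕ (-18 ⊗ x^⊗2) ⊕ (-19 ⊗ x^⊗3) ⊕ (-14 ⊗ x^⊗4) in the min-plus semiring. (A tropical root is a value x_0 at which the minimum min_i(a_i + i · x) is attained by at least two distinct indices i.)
Roots: {-5, 1, 7, 8}

Each tropical root is a break point of the lower envelope of the lines y = a_i + i · x (there are 5 lines, with slopes 0, 1, ..., 4). Only the lines that attain the minimum somewhere contribute to roots; other lines are dominated. Here the surviving (envelope) indices are i = 4, i = 3, i = 2, i = 1, i = 0.
Intersections between consecutive envelope lines give the roots: for adjacent envelope indices i < j the intersection is x = (a_i − a_j) / (j − i). Reading off the sorted break points: {-5, 1, 7, 8}.
Verification: at each break x_0, at least two indices attain the minimum of min_i(a_i + i · x_0).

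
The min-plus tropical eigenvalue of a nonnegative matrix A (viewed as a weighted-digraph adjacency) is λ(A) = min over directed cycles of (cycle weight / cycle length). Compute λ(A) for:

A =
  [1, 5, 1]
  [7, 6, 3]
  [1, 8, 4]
λ(A) = 1

Enumerate directed cycles and compute their means (weight / length). Sample:
  cycle 0 → 0: weight = 1, length = 1, mean = 1/1 ≈ 1.000
  cycle 1 → 1: weight = 6, length = 1, mean = 6/1 ≈ 6.000
  cycle 2 → 2: weight = 4, length = 1, mean = 4/1 ≈ 4.000
  cycle 0 → 1 → 0: weight = 12, length = 2, mean = 12/2 ≈ 6.000
  cycle 0 → 2 → 0: weight = 2, length = 2, mean = 2/2 ≈ 1.000
  cycle 1 → 0 → 1: weight = 12, length = 2, mean = 12/2 ≈ 6.000
Minimum mean = 1.000, attained e.g. along the cycle 0 → 0 with weight 1 and length 1. So λ(A) = 1/1 = 1.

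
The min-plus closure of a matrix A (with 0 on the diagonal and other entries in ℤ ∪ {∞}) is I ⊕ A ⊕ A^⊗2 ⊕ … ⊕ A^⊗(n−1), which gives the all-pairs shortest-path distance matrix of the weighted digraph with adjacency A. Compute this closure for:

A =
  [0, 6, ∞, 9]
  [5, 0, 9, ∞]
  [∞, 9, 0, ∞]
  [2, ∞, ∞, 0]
Closure =
  [0, 6, 15, 9]
  [5, 0, 9, 14]
  [14, 9, 0, 23]
  [2, 8, 17, 0]

This is the Floyd-Warshall all-pairs shortest-path computation. For each intermediate vertex k = 0, 1, …, 3, update dist[i][j] ← min(dist[i][j], dist[i][k] + dist[k][j]). The final matrix gives, for each (i, j), the minimum total weight of any directed path from i to j (possibly empty when i = j).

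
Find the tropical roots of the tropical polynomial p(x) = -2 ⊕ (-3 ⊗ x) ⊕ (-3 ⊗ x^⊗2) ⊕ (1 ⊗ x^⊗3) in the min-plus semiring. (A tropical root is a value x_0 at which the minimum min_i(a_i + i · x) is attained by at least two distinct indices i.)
Roots: {-4, 0, 1}

Each tropical root is a break point of the lower envelope of the lines y = a_i + i · x (there are 4 lines, with slopes 0, 1, ..., 3). Only the lines that attain the minimum somewhere contribute to roots; other lines are dominated. Here the surviving (envelope) indices are i = 3, i = 2, i = 1, i = 0.
Intersections between consecutive envelope lines give the roots: for adjacent envelope indices i < j the intersection is x = (a_i − a_j) / (j − i). Reading off the sorted break points: {-4, 0, 1}.
Verification: at each break x_0, at least two indices attain the minimum of min_i(a_i + i · x_0).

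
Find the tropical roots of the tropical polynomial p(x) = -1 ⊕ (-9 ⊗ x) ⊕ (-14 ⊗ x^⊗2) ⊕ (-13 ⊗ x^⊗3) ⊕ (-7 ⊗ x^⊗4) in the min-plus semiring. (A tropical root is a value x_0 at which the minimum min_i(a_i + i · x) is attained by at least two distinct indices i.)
Roots: {-6, -1, 5, 8}

Each tropical root is a break point of the lower envelope of the lines y = a_i + i · x (there are 5 lines, with slopes 0, 1, ..., 4). Only the lines that attain the minimum somewhere contribute to roots; other lines are dominated. Here the surviving (envelope) indices are i = 4, i = 3, i = 2, i = 1, i = 0.
Intersections between consecutive envelope lines give the roots: for adjacent envelope indices i < j the intersection is x = (a_i − a_j) / (j − i). Reading off the sorted break points: {-6, -1, 5, 8}.
Verification: at each break x_0, at least two indices attain the minimum of min_i(a_i + i · x_0).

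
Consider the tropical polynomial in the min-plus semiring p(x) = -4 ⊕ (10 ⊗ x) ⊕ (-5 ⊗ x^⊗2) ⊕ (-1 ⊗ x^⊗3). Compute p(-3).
p(-3) = -11

A tropical monomial a ⊗ x^⊗i evaluates to a + i · x. Evaluating each term at x = -3:
  Term 0 contributes -4 + 0 · -3 = -4
  Term 1 contributes 10 + 1 · -3 = 7
  Term 2 contributes -5 + 2 · -3 = -11
  Term 3 contributes -1 + 3 · -3 = -10
p(-3) = ⊕ of these = min[-4, 7, -11, -10] = -11.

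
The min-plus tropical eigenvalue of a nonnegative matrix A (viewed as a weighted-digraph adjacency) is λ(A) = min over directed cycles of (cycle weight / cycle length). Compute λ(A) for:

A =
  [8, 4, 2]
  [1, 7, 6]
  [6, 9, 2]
λ(A) = 2

Enumerate directed cycles and compute their means (weight / length). Sample:
  cycle 0 → 0: weight = 8, length = 1, mean = 8/1 ≈ 8.000
  cycle 1 → 1: weight = 7, length = 1, mean = 7/1 ≈ 7.000
  cycle 2 → 2: weight = 2, length = 1, mean = 2/1 ≈ 2.000
  cycle 0 → 1 → 0: weight = 5, length = 2, mean = 5/2 ≈ 2.500
  cycle 0 → 2 → 0: weight = 8, length = 2, mean = 8/2 ≈ 4.000
  cycle 1 → 0 → 1: weight = 5, length = 2, mean = 5/2 ≈ 2.500
Minimum mean = 2.000, attained e.g. along the cycle 2 → 2 with weight 2 and length 1. So λ(A) = 2/1 = 2.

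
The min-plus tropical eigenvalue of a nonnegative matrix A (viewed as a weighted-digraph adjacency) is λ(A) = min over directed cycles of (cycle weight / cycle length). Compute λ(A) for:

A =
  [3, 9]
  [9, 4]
λ(A) = 3

Enumerate directed cycles and compute their means (weight / length). Sample:
  cycle 0 → 0: weight = 3, length = 1, mean = 3/1 ≈ 3.000
  cycle 1 → 1: weight = 4, length = 1, mean = 4/1 ≈ 4.000
  cycle 0 → 1 → 0: weight = 18, length = 2, mean = 18/2 ≈ 9.000
  cycle 1 → 0 → 1: weight = 18, length = 2, mean = 18/2 ≈ 9.000
Minimum mean = 3.000, attained e.g. along the cycle 0 → 0 with weight 3 and length 1. So λ(A) = 3/1 = 3.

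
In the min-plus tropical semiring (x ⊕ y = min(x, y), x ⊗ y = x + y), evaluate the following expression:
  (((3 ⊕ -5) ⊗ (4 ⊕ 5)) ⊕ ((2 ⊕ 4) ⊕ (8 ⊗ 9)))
(((3 ⊕ -5) ⊗ (4 ⊕ 5)) ⊕ ((2 ⊕ 4) ⊕ (8 ⊗ 9))) = -1

Expand innermost to outermost. Recall ⊕ takes the minimum of its arguments and ⊗ takes their sum. Working out the expression (((3 ⊕ -5) ⊗ (4 ⊕ 5)) ⊕ ((2 ⊕ 4) ⊕ (8 ⊗ 9))) gives -1.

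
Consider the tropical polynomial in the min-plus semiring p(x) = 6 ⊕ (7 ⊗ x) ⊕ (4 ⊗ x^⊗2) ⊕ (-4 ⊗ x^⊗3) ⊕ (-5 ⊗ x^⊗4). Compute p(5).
p(5) = 6

A tropical monomial a ⊗ x^⊗i evaluates to a + i · x. Evaluating each term at x = 5:
  Term 0 contributes 6 + 0 · 5 = 6
  Term 1 contributes 7 + 1 · 5 = 12
  Term 2 contributes 4 + 2 · 5 = 14
  Term 3 contributes -4 + 3 · 5 = 11
  Term 4 contributes -5 + 4 · 5 = 15
p(5) = ⊕ of these = min[6, 12, 14, 11, 15] = 6.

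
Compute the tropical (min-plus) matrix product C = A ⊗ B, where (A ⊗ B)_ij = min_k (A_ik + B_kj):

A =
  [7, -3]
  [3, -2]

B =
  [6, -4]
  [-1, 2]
A ⊗ B =
  [-4, -1]
  [-3, -1]

Apply the min-plus product entry-by-entry:
  C[0][0] = min over k of (A[0][0] + B[0][0] = 7 + 6 = 13, A[0][1] + B[1][0] = -3 + -1 = -4) = -4 (attained at k = 1)
  C[0][1] = min over k of (A[0][0] + B[0][1] = 7 + -4 = 3, A[0][1] + B[1][1] = -3 + 2 = -1) = -1 (attained at k = 1)
  C[1][0] = min over k of (A[1][0] + B[0][0] = 3 + 6 = 9, A[1][1] + B[1][0] = -2 + -1 = -3) = -3 (attained at k = 1)
  C[1][1] = min over k of (A[1][0] + B[0][1] = 3 + -4 = -1, A[1][1] + B[1][1] = -2 + 2 = 0) = -1 (attained at k = 0)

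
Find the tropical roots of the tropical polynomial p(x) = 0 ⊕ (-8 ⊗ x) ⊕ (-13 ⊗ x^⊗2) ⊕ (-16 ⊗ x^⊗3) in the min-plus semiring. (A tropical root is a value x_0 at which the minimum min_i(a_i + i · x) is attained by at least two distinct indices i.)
Roots: {3, 5, 8}

Each tropical root is a break point of the lower envelope of the lines y = a_i + i · x (there are 4 lines, with slopes 0, 1, ..., 3). Only the lines that attain the minimum somewhere contribute to roots; other lines are dominated. Here the surviving (envelope) indices are i = 3, i = 2, i = 1, i = 0.
Intersections between consecutive envelope lines give the roots: for adjacent envelope indices i < j the intersection is x = (a_i − a_j) / (j − i). Reading off the sorted break points: {3, 5, 8}.
Verification: at each break x_0, at least two indices attain the minimum of min_i(a_i + i · x_0).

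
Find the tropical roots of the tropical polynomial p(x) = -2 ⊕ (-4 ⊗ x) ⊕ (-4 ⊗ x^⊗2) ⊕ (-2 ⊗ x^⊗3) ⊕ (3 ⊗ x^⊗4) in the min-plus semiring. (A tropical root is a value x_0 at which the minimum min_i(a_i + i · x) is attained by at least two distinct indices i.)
Roots: {-5, -2, 0, 2}

Each tropical root is a break point of the lower envelope of the lines y = a_i + i · x (there are 5 lines, with slopes 0, 1, ..., 4). Only the lines that attain the minimum somewhere contribute to roots; other lines are dominated. Here the surviving (envelope) indices are i = 4, i = 3, i = 2, i = 1, i = 0.
Intersections between consecutive envelope lines give the roots: for adjacent envelope indices i < j the intersection is x = (a_i − a_j) / (j − i). Reading off the sorted break points: {-5, -2, 0, 2}.
Verification: at each break x_0, at least two indices attain the minimum of min_i(a_i + i · x_0).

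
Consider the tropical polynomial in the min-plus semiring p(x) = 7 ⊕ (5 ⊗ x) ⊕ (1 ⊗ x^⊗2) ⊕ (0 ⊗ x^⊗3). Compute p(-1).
p(-1) = -3

A tropical monomial a ⊗ x^⊗i evaluates to a + i · x. Evaluating each term at x = -1:
  Term 0 contributes 7 + 0 · -1 = 7
  Term 1 contributes 5 + 1 · -1 = 4
  Term 2 contributes 1 + 2 · -1 = -1
  Term 3 contributes 0 + 3 · -1 = -3
p(-1) = ⊕ of these = min[7, 4, -1, -3] = -3.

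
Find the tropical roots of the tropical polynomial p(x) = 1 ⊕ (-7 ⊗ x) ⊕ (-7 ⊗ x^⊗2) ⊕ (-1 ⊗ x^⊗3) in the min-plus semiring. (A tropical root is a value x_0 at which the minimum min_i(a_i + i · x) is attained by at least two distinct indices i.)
Roots: {-6, 0, 8}

Each tropical root is a break point of the lower envelope of the lines y = a_i + i · x (there are 4 lines, with slopes 0, 1, ..., 3). Only the lines that attain the minimum somewhere contribute to roots; other lines are dominated. Here the surviving (envelope) indices are i = 3, i = 2, i = 1, i = 0.
Intersections between consecutive envelope lines give the roots: for adjacent envelope indices i < j the intersection is x = (a_i − a_j) / (j − i). Reading off the sorted break points: {-6, 0, 8}.
Verification: at each break x_0, at least two indices attain the minimum of min_i(a_i + i · x_0).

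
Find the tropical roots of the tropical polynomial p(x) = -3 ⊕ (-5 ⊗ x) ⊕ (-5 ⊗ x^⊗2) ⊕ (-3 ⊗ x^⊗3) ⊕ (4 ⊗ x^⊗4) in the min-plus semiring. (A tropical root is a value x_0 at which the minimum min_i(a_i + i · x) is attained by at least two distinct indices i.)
Roots: {-7, -2, 0, 2}

Each tropical root is a break point of the lower envelope of the lines y = a_i + i · x (there are 5 lines, with slopes 0, 1, ..., 4). Only the lines that attain the minimum somewhere contribute to roots; other lines are dominated. Here the surviving (envelope) indices are i = 4, i = 3, i = 2, i = 1, i = 0.
Intersections between consecutive envelope lines give the roots: for adjacent envelope indices i < j the intersection is x = (a_i − a_j) / (j − i). Reading off the sorted break points: {-7, -2, 0, 2}.
Verification: at each break x_0, at least two indices attain the minimum of min_i(a_i + i · x_0).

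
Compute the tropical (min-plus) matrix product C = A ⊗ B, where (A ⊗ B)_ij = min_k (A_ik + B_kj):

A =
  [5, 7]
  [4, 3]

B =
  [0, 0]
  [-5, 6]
A ⊗ B =
  [2, 5]
  [-2, 4]

Apply the min-plus product entry-by-entry:
  C[0][0] = min over k of (A[0][0] + B[0][0] = 5 + 0 = 5, A[0][1] + B[1][0] = 7 + -5 = 2) = 2 (attained at k = 1)
  C[0][1] = min over k of (A[0][0] + B[0][1] = 5 + 0 = 5, A[0][1] + B[1][1] = 7 + 6 = 13) = 5 (attained at k = 0)
  C[1][0] = min over k of (A[1][0] + B[0][0] = 4 + 0 = 4, A[1][1] + B[1][0] = 3 + -5 = -2) = -2 (attained at k = 1)
  C[1][1] = min over k of (A[1][0] + B[0][1] = 4 + 0 = 4, A[1][1] + B[1][1] = 3 + 6 = 9) = 4 (attained at k = 0)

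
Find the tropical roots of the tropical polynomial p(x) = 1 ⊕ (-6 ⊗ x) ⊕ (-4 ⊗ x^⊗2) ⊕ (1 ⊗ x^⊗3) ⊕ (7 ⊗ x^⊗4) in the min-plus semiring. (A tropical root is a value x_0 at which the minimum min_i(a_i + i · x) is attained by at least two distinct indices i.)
Roots: {-6, -5, -2, 7}

Each tropical root is a break point of the lower envelope of the lines y = a_i + i · x (there are 5 lines, with slopes 0, 1, ..., 4). Only the lines that attain the minimum somewhere contribute to roots; other lines are dominated. Here the surviving (envelope) indices are i = 4, i = 3, i = 2, i = 1, i = 0.
Intersections between consecutive envelope lines give the roots: for adjacent envelope indices i < j the intersection is x = (a_i − a_j) / (j − i). Reading off the sorted break points: {-6, -5, -2, 7}.
Verification: at each break x_0, at least two indices attain the minimum of min_i(a_i + i · x_0).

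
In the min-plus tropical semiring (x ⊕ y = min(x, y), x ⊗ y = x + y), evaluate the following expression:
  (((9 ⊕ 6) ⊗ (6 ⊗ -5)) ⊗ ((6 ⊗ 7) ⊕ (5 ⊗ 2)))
(((9 ⊕ 6) ⊗ (6 ⊗ -5)) ⊗ ((6 ⊗ 7) ⊕ (5 ⊗ 2))) = 14

Expand innermost to outermost. Recall ⊕ takes the minimum of its arguments and ⊗ takes their sum. Working out the expression (((9 ⊕ 6) ⊗ (6 ⊗ -5)) ⊗ ((6 ⊗ 7) ⊕ (5 ⊗ 2))) gives 14.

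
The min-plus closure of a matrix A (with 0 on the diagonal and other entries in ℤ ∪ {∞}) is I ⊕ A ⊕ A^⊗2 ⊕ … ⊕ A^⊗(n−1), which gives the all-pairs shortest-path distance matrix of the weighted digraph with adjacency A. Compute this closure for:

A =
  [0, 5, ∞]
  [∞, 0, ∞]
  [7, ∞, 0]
Closure =
  [0, 5, ∞]
  [∞, 0, ∞]
  [7, 12, 0]

This is the Floyd-Warshall all-pairs shortest-path computation. For each intermediate vertex k = 0, 1, …, 2, update dist[i][j] ← min(dist[i][j], dist[i][k] + dist[k][j]). The final matrix gives, for each (i, j), the minimum total weight of any directed path from i to j (possibly empty when i = j).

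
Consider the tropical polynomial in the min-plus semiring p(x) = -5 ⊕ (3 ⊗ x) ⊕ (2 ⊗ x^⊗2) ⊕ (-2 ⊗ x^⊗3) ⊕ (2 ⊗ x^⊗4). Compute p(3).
p(3) = -5

A tropical monomial a ⊗ x^⊗i evaluates to a + i · x. Evaluating each term at x = 3:
  Term 0 contributes -5 + 0 · 3 = -5
  Term 1 contributes 3 + 1 · 3 = 6
  Term 2 contributes 2 + 2 · 3 = 8
  Term 3 contributes -2 + 3 · 3 = 7
  Term 4 contributes 2 + 4 · 3 = 14
p(3) = ⊕ of these = min[-5, 6, 8, 7, 14] = -5.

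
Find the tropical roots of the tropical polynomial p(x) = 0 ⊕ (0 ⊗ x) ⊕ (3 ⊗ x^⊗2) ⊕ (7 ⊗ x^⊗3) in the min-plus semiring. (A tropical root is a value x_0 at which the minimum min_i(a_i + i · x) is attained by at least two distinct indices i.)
Roots: {-4, -3, 0}

Each tropical root is a break point of the lower envelope of the lines y = a_i + i · x (there are 4 lines, with slopes 0, 1, ..., 3). Only the lines that attain the minimum somewhere contribute to roots; other lines are dominated. Here the surviving (envelope) indices are i = 3, i = 2, i = 1, i = 0.
Intersections between consecutive envelope lines give the roots: for adjacent envelope indices i < j the intersection is x = (a_i − a_j) / (j − i). Reading off the sorted break points: {-4, -3, 0}.
Verification: at each break x_0, at least two indices attain the minimum of min_i(a_i + i · x_0).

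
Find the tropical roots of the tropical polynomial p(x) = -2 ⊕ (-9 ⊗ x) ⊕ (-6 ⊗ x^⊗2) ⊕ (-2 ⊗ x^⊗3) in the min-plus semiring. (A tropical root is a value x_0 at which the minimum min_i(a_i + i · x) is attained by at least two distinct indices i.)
Roots: {-4, -3, 7}

Each tropical root is a break point of the lower envelope of the lines y = a_i + i · x (there are 4 lines, with slopes 0, 1, ..., 3). Only the lines that attain the minimum somewhere contribute to roots; other lines are dominated. Here the surviving (envelope) indices are i = 3, i = 2, i = 1, i = 0.
Intersections between consecutive envelope lines give the roots: for adjacent envelope indices i < j the intersection is x = (a_i − a_j) / (j − i). Reading off the sorted break points: {-4, -3, 7}.
Verification: at each break x_0, at least two indices attain the minimum of min_i(a_i + i · x_0).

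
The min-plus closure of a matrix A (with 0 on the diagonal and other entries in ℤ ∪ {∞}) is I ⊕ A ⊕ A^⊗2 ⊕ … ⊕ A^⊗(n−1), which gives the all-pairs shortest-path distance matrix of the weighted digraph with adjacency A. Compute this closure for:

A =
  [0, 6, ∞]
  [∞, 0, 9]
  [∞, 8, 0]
Closure =
  [0, 6, 15]
  [∞, 0, 9]
  [∞, 8, 0]

This is the Floyd-Warshall all-pairs shortest-path computation. For each intermediate vertex k = 0, 1, …, 2, update dist[i][j] ← min(dist[i][j], dist[i][k] + dist[k][j]). The final matrix gives, for each (i, j), the minimum total weight of any directed path from i to j (possibly empty when i = j).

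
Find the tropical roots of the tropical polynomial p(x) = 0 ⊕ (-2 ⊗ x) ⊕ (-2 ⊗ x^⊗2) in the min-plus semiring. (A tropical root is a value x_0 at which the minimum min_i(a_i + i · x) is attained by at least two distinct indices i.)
Roots: {0, 2}

Each tropical root is a break point of the lower envelope of the lines y = a_i + i · x (there are 3 lines, with slopes 0, 1, ..., 2). Only the lines that attain the minimum somewhere contribute to roots; other lines are dominated. Here the surviving (envelope) indices are i = 2, i = 1, i = 0.
Intersections between consecutive envelope lines give the roots: for adjacent envelope indices i < j the intersection is x = (a_i − a_j) / (j − i). Reading off the sorted break points: {0, 2}.
Verification: at each break x_0, at least two indices attain the minimum of min_i(a_i + i · x_0).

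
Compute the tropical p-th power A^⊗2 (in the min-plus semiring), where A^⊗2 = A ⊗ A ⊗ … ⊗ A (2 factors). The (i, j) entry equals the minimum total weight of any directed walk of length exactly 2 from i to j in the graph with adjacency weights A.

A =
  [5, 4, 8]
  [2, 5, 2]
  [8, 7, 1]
A^⊗2 =
  [6, 9, 6]
  [7, 6, 3]
  [9, 8, 2]

Each entry (A^⊗2)_ij equals the minimum over all length-2 walks i = v_0 → v_1 → … → v_2 = j of Σ_t A[v_t][v_{t+1}]. For example, for (i, j) = (0, 2) we minimise over 3 possible intermediate vertex sequences; the minimum is 6, attained along the walk 0 → 1 → 2.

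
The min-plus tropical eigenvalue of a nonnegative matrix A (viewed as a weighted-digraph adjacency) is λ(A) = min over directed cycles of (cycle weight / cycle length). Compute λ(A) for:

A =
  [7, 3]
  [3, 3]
λ(A) = 3

Enumerate directed cycles and compute their means (weight / length). Sample:
  cycle 0 → 0: weight = 7, length = 1, mean = 7/1 ≈ 7.000
  cycle 1 → 1: weight = 3, length = 1, mean = 3/1 ≈ 3.000
  cycle 0 → 1 → 0: weight = 6, length = 2, mean = 6/2 ≈ 3.000
  cycle 1 → 0 → 1: weight = 6, length = 2, mean = 6/2 ≈ 3.000
Minimum mean = 3.000, attained e.g. along the cycle 1 → 1 with weight 3 and length 1. So λ(A) = 3/1 = 3.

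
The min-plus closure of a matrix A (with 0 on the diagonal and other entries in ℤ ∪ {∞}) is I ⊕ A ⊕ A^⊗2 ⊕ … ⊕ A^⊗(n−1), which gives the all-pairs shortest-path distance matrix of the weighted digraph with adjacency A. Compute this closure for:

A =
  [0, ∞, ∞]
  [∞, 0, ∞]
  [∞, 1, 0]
Closure =
  [0, ∞, ∞]
  [∞, 0, ∞]
  [∞, 1, 0]

This is the Floyd-Warshall all-pairs shortest-path computation. For each intermediate vertex k = 0, 1, …, 2, update dist[i][j] ← min(dist[i][j], dist[i][k] + dist[k][j]). The final matrix gives, for each (i, j), the minimum total weight of any directed path from i to j (possibly empty when i = j).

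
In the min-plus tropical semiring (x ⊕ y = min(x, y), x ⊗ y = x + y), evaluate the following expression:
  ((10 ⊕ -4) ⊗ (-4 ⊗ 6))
((10 ⊕ -4) ⊗ (-4 ⊗ 6)) = -2

Expand innermost to outermost. Recall ⊕ takes the minimum of its arguments and ⊗ takes their sum. Working out the expression ((10 ⊕ -4) ⊗ (-4 ⊗ 6)) gives -2.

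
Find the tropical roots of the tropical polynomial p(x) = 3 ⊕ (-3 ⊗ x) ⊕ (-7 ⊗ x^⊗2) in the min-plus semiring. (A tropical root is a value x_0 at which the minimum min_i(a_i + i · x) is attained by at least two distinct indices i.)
Roots: {4, 6}

Each tropical root is a break point of the lower envelope of the lines y = a_i + i · x (there are 3 lines, with slopes 0, 1, ..., 2). Only the lines that attain the minimum somewhere contribute to roots; other lines are dominated. Here the surviving (envelope) indices are i = 2, i = 1, i = 0.
Intersections between consecutive envelope lines give the roots: for adjacent envelope indices i < j the intersection is x = (a_i − a_j) / (j − i). Reading off the sorted break points: {4, 6}.
Verification: at each break x_0, at least two indices attain the minimum of min_i(a_i + i · x_0).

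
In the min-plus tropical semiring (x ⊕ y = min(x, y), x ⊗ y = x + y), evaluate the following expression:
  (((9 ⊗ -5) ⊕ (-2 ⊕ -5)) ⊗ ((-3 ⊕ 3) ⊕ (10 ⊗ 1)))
(((9 ⊗ -5) ⊕ (-2 ⊕ -5)) ⊗ ((-3 ⊕ 3) ⊕ (10 ⊗ 1))) = -8

Expand innermost to outermost. Recall ⊕ takes the minimum of its arguments and ⊗ takes their sum. Working out the expression (((9 ⊗ -5) ⊕ (-2 ⊕ -5)) ⊗ ((-3 ⊕ 3) ⊕ (10 ⊗ 1))) gives -8.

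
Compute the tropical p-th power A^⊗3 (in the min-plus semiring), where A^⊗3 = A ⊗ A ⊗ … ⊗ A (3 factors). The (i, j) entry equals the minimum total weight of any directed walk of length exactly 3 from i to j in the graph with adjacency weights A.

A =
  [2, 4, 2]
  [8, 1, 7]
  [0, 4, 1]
A^⊗3 =
  [3, 6, 4]
  [8, 3, 9]
  [2, 5, 3]

Each entry (A^⊗3)_ij equals the minimum over all length-3 walks i = v_0 → v_1 → … → v_3 = j of Σ_t A[v_t][v_{t+1}]. For example, for (i, j) = (0, 2) we minimise over 9 possible intermediate vertex sequences; the minimum is 4, attained along the walk 0 → 2 → 0 → 2.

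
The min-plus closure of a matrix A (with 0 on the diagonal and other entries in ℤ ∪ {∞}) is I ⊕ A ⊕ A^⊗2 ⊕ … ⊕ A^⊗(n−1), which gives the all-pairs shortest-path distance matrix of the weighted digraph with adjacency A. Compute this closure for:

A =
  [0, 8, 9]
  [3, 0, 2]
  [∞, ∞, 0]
Closure =
  [0, 8, 9]
  [3, 0, 2]
  [∞, ∞, 0]

This is the Floyd-Warshall all-pairs shortest-path computation. For each intermediate vertex k = 0, 1, …, 2, update dist[i][j] ← min(dist[i][j], dist[i][k] + dist[k][j]). The final matrix gives, for each (i, j), the minimum total weight of any directed path from i to j (possibly empty when i = j).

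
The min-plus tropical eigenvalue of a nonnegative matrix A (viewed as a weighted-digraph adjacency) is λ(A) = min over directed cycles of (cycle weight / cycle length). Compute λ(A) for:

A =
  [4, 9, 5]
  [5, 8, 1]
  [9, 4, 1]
λ(A) = 1

Enumerate directed cycles and compute their means (weight / length). Sample:
  cycle 0 → 0: weight = 4, length = 1, mean = 4/1 ≈ 4.000
  cycle 1 → 1: weight = 8, length = 1, mean = 8/1 ≈ 8.000
  cycle 2 → 2: weight = 1, length = 1, mean = 1/1 ≈ 1.000
  cycle 0 → 1 → 0: weight = 14, length = 2, mean = 14/2 ≈ 7.000
  cycle 0 → 2 → 0: weight = 14, length = 2, mean = 14/2 ≈ 7.000
  cycle 1 → 0 → 1: weight = 14, length = 2, mean = 14/2 ≈ 7.000
Minimum mean = 1.000, attained e.g. along the cycle 2 → 2 with weight 1 and length 1. So λ(A) = 1/1 = 1.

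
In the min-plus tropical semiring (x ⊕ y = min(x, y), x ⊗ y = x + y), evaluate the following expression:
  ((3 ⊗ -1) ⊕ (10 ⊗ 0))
((3 ⊗ -1) ⊕ (10 ⊗ 0)) = 2

Expand innermost to outermost. Recall ⊕ takes the minimum of its arguments and ⊗ takes their sum. Working out the expression ((3 ⊗ -1) ⊕ (10 ⊗ 0)) gives 2.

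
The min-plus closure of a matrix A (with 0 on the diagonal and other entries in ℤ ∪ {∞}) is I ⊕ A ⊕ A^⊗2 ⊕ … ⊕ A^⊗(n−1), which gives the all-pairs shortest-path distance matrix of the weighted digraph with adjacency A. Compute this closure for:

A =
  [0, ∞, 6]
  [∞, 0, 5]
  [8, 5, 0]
Closure =
  [0, 11, 6]
  [13, 0, 5]
  [8, 5, 0]

This is the Floyd-Warshall all-pairs shortest-path computation. For each intermediate vertex k = 0, 1, …, 2, update dist[i][j] ← min(dist[i][j], dist[i][k] + dist[k][j]). The final matrix gives, for each (i, j), the minimum total weight of any directed path from i to j (possibly empty when i = j).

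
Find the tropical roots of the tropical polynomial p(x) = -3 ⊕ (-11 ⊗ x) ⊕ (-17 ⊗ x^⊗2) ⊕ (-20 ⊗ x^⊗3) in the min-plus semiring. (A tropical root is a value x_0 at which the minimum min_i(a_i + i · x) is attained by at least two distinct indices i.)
Roots: {3, 6, 8}

Each tropical root is a break point of the lower envelope of the lines y = a_i + i · x (there are 4 lines, with slopes 0, 1, ..., 3). Only the lines that attain the minimum somewhere contribute to roots; other lines are dominated. Here the surviving (envelope) indices are i = 3, i = 2, i = 1, i = 0.
Intersections between consecutive envelope lines give the roots: for adjacent envelope indices i < j the intersection is x = (a_i − a_j) / (j − i). Reading off the sorted break points: {3, 6, 8}.
Verification: at each break x_0, at least two indices attain the minimum of min_i(a_i + i · x_0).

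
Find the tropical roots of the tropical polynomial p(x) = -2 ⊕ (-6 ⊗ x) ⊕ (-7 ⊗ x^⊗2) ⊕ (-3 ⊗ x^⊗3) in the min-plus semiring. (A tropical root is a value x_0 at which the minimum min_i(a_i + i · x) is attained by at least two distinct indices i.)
Roots: {-4, 1, 4}

Each tropical root is a break point of the lower envelope of the lines y = a_i + i · x (there are 4 lines, with slopes 0, 1, ..., 3). Only the lines that attain the minimum somewhere contribute to roots; other lines are dominated. Here the surviving (envelope) indices are i = 3, i = 2, i = 1, i = 0.
Intersections between consecutive envelope lines give the roots: for adjacent envelope indices i < j the intersection is x = (a_i − a_j) / (j − i). Reading off the sorted break points: {-4, 1, 4}.
Verification: at each break x_0, at least two indices attain the minimum of min_i(a_i + i · x_0).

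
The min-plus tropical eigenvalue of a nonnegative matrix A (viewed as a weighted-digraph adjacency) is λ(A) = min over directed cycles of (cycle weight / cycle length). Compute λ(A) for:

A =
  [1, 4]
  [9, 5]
λ(A) = 1

Enumerate directed cycles and compute their means (weight / length). Sample:
  cycle 0 → 0: weight = 1, length = 1, mean = 1/1 ≈ 1.000
  cycle 1 → 1: weight = 5, length = 1, mean = 5/1 ≈ 5.000
  cycle 0 → 1 → 0: weight = 13, length = 2, mean = 13/2 ≈ 6.500
  cycle 1 → 0 → 1: weight = 13, length = 2, mean = 13/2 ≈ 6.500
Minimum mean = 1.000, attained e.g. along the cycle 0 → 0 with weight 1 and length 1. So λ(A) = 1/1 = 1.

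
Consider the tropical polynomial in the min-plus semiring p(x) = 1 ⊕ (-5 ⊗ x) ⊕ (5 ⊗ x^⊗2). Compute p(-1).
p(-1) = -6

A tropical monomial a ⊗ x^⊗i evaluates to a + i · x. Evaluating each term at x = -1:
  Term 0 contributes 1 + 0 · -1 = 1
  Term 1 contributes -5 + 1 · -1 = -6
  Term 2 contributes 5 + 2 · -1 = 3
p(-1) = ⊕ of these = min[1, -6, 3] = -6.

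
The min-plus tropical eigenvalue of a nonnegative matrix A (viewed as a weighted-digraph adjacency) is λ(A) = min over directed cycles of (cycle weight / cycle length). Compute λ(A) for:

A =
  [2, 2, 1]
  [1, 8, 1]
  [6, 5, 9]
λ(A) = 3/2

Enumerate directed cycles and compute their means (weight / length). Sample:
  cycle 0 → 0: weight = 2, length = 1, mean = 2/1 ≈ 2.000
  cycle 1 → 1: weight = 8, length = 1, mean = 8/1 ≈ 8.000
  cycle 2 → 2: weight = 9, length = 1, mean = 9/1 ≈ 9.000
  cycle 0 → 1 → 0: weight = 3, length = 2, mean = 3/2 ≈ 1.500
  cycle 0 → 2 → 0: weight = 7, length = 2, mean = 7/2 ≈ 3.500
  cycle 1 → 0 → 1: weight = 3, length = 2, mean = 3/2 ≈ 1.500
Minimum mean = 1.500, attained e.g. along the cycle 0 → 1 → 0 with weight 3 and length 2. So λ(A) = 3/2 = 3/2.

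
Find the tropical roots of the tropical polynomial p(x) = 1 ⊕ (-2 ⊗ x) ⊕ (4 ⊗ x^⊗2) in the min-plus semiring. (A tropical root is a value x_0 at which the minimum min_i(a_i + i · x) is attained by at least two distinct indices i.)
Roots: {-6, 3}

Each tropical root is a break point of the lower envelope of the lines y = a_i + i · x (there are 3 lines, with slopes 0, 1, ..., 2). Only the lines that attain the minimum somewhere contribute to roots; other lines are dominated. Here the surviving (envelope) indices are i = 2, i = 1, i = 0.
Intersections between consecutive envelope lines give the roots: for adjacent envelope indices i < j the intersection is x = (a_i − a_j) / (j − i). Reading off the sorted break points: {-6, 3}.
Verification: at each break x_0, at least two indices attain the minimum of min_i(a_i + i · x_0).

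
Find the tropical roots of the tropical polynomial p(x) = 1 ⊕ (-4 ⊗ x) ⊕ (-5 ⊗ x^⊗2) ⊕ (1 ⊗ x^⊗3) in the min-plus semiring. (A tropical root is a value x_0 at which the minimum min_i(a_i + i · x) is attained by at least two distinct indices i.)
Roots: {-6, 1, 5}

Each tropical root is a break point of the lower envelope of the lines y = a_i + i · x (there are 4 lines, with slopes 0, 1, ..., 3). Only the lines that attain the minimum somewhere contribute to roots; other lines are dominated. Here the surviving (envelope) indices are i = 3, i = 2, i = 1, i = 0.
Intersections between consecutive envelope lines give the roots: for adjacent envelope indices i < j the intersection is x = (a_i − a_j) / (j − i). Reading off the sorted break points: {-6, 1, 5}.
Verification: at each break x_0, at least two indices attain the minimum of min_i(a_i + i · x_0).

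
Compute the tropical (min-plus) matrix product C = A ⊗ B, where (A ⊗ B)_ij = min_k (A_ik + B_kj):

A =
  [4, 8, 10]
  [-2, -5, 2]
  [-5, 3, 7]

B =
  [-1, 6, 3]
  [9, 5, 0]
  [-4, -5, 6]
A ⊗ B =
  [3, 5, 7]
  [-3, -3, -5]
  [-6, 1, -2]

Apply the min-plus product entry-by-entry:
  C[0][0] = min over k of (A[0][0] + B[0][0] = 4 + -1 = 3, A[0][1] + B[1][0] = 8 + 9 = 17, A[0][2] + B[2][0] = 10 + -4 = 6) = 3 (attained at k = 0)
  C[0][1] = min over k of (A[0][0] + B[0][1] = 4 + 6 = 10, A[0][1] + B[1][1] = 8 + 5 = 13, A[0][2] + B[2][1] = 10 + -5 = 5) = 5 (attained at k = 2)
  C[0][2] = min over k of (A[0][0] + B[0][2] = 4 + 3 = 7, A[0][1] + B[1][2] = 8 + 0 = 8, A[0][2] + B[2][2] = 10 + 6 = 16) = 7 (attained at k = 0)
  C[1][0] = min over k of (A[1][0] + B[0][0] = -2 + -1 = -3, A[1][1] + B[1][0] = -5 + 9 = 4, A[1][2] + B[2][0] = 2 + -4 = -2) = -3 (attained at k = 0)
  C[1][1] = min over k of (A[1][0] + B[0][1] = -2 + 6 = 4, A[1][1] + B[1][1] = -5 + 5 = 0, A[1][2] + B[2][1] = 2 + -5 = -3) = -3 (attained at k = 2)
  C[1][2] = min over k of (A[1][0] + B[0][2] = -2 + 3 = 1, A[1][1] + B[1][2] = -5 + 0 = -5, A[1][2] + B[2][2] = 2 + 6 = 8) = -5 (attained at k = 1)
  C[2][0] = min over k of (A[2][0] + B[0][0] = -5 + -1 = -6, A[2][1] + B[1][0] = 3 + 9 = 12, A[2][2] + B[2][0] = 7 + -4 = 3) = -6 (attained at k = 0)
  C[2][1] = min over k of (A[2][0] + B[0][1] = -5 + 6 = 1, A[2][1] + B[1][1] = 3 + 5 = 8, A[2][2] + B[2][1] = 7 + -5 = 2) = 1 (attained at k = 0)
  C[2][2] = min over k of (A[2][0] + B[0][2] = -5 + 3 = -2, A[2][1] + B[1][2] = 3 + 0 = 3, A[2][2] + B[2][2] = 7 + 6 = 13) = -2 (attained at k = 0)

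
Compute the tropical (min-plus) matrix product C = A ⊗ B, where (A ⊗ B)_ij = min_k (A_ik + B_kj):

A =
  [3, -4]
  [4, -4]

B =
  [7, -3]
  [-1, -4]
A ⊗ B =
  [-5, -8]
  [-5, -8]

Apply the min-plus product entry-by-entry:
  C[0][0] = min over k of (A[0][0] + B[0][0] = 3 + 7 = 10, A[0][1] + B[1][0] = -4 + -1 = -5) = -5 (attained at k = 1)
  C[0][1] = min over k of (A[0][0] + B[0][1] = 3 + -3 = 0, A[0][1] + B[1][1] = -4 + -4 = -8) = -8 (attained at k = 1)
  C[1][0] = min over k of (A[1][0] + B[0][0] = 4 + 7 = 11, A[1][1] + B[1][0] = -4 + -1 = -5) = -5 (attained at k = 1)
  C[1][1] = min over k of (A[1][0] + B[0][1] = 4 + -3 = 1, A[1][1] + B[1][1] = -4 + -4 = -8) = -8 (attained at k = 1)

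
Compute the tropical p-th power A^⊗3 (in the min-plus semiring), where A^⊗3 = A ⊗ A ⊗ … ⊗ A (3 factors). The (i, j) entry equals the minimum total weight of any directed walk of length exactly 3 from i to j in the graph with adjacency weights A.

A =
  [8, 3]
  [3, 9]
A^⊗3 =
  [14, 9]
  [9, 14]

Each entry (A^⊗3)_ij equals the minimum over all length-3 walks i = v_0 → v_1 → … → v_3 = j of Σ_t A[v_t][v_{t+1}]. For example, for (i, j) = (0, 1) we minimise over 4 possible intermediate vertex sequences; the minimum is 9, attained along the walk 0 → 1 → 0 → 1.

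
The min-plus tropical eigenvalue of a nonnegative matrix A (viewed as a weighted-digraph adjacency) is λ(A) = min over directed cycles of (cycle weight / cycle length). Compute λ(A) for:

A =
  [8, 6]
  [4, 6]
λ(A) = 5

Enumerate directed cycles and compute their means (weight / length). Sample:
  cycle 0 → 0: weight = 8, length = 1, mean = 8/1 ≈ 8.000
  cycle 1 → 1: weight = 6, length = 1, mean = 6/1 ≈ 6.000
  cycle 0 → 1 → 0: weight = 10, length = 2, mean = 10/2 ≈ 5.000
  cycle 1 → 0 → 1: weight = 10, length = 2, mean = 10/2 ≈ 5.000
Minimum mean = 5.000, attained e.g. along the cycle 0 → 1 → 0 with weight 10 and length 2. So λ(A) = 10/2 = 5.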